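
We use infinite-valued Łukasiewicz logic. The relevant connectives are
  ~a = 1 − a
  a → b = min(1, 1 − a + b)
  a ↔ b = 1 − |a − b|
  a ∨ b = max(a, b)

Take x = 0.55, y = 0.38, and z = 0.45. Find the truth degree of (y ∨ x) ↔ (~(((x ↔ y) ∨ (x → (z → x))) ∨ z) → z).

0.55

y ∨ x = max(0.38, 0.55) = 0.55
x ↔ y = 1 − |0.55 − 0.38| = 1 − 0.17 = 0.83
z → x = min(1, 1 − 0.45 + 0.55) = min(1, 1.10) = 1.00
x → (z → x) = min(1, 1 − 0.55 + 1.00) = min(1, 1.45) = 1.00
(x ↔ y) ∨ (x → (z → x)) = max(0.83, 1.00) = 1.00
((x ↔ y) ∨ (x → (z → x))) ∨ z = max(1.00, 0.45) = 1.00
~(((x ↔ y) ∨ (x → (z → x))) ∨ z) = 1 − 1.00 = 0.00
~(((x ↔ y) ∨ (x → (z → x))) ∨ z) → z = min(1, 1 − 0.00 + 0.45) = min(1, 1.45) = 1.00
(y ∨ x) ↔ (~(((x ↔ y) ∨ (x → (z → x))) ∨ z) → z) = 1 − |0.55 − 1.00| = 1 − 0.45 = 0.55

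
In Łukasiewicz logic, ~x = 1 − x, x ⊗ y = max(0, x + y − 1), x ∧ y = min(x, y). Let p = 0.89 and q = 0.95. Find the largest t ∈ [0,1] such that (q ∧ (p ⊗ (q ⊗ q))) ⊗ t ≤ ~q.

0.26

q ⊗ q = max(0, 0.95 + 0.95 − 1) = max(0, 0.90) = 0.90
p ⊗ (q ⊗ q) = max(0, 0.89 + 0.90 − 1) = max(0, 0.79) = 0.79
q ∧ (p ⊗ (q ⊗ q)) = min(0.95, 0.79) = 0.79
So the left factor is q ∧ (p ⊗ (q ⊗ q)) = 0.79.
~q = 1 − 0.95 = 0.05
So the right-hand bound is ~q = 0.05.
The residuum of the Łukasiewicz t-norm gives the supremum: min(1, 1 − 0.79 + 0.05).
1 − 0.79 + 0.05 = 0.26, so t = min(1, 0.26) = 0.26.
Check: 0.79 ⊗ 0.26 = max(0, 0.05) = 0.05 ≤ 0.05.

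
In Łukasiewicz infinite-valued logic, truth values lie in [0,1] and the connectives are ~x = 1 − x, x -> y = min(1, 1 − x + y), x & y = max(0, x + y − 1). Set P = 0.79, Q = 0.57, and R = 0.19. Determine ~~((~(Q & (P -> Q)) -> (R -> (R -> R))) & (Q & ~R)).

P -> Q = min(1, 1 − 0.79 + 0.57) = min(1, 0.78) = 0.78
Q & (P -> Q) = max(0, 0.57 + 0.78 − 1) = max(0, 0.35) = 0.35
~(Q & (P -> Q)) = 1 − 0.35 = 0.65
R -> R = min(1, 1 − 0.19 + 0.19) = min(1, 1.00) = 1.00
R -> (R -> R) = min(1, 1 − 0.19 + 1.00) = min(1, 1.81) = 1.00
~(Q & (P -> Q)) -> (R -> (R -> R)) = min(1, 1 − 0.65 + 1.00) = min(1, 1.35) = 1.00
~R = 1 − 0.19 = 0.81
Q & ~R = max(0, 0.57 + 0.81 − 1) = max(0, 0.38) = 0.38
(~(Q & (P -> Q)) -> (R -> (R -> R))) & (Q & ~R) = max(0, 1.00 + 0.38 − 1) = max(0, 0.38) = 0.38
~((~(Q & (P -> Q)) -> (R -> (R -> R))) & (Q & ~R)) = 1 − 0.38 = 0.62
~~((~(Q & (P -> Q)) -> (R -> (R -> R))) & (Q & ~R)) = 1 − 0.62 = 0.38

0.38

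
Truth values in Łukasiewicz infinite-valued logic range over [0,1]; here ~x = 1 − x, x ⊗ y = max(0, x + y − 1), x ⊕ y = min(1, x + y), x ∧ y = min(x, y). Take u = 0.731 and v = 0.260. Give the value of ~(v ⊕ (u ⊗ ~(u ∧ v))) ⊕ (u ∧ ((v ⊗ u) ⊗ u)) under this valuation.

u ∧ v = min(0.731, 0.260) = 0.260
~(u ∧ v) = 1 − 0.260 = 0.740
u ⊗ ~(u ∧ v) = max(0, 0.731 + 0.740 − 1) = max(0, 0.471) = 0.471
v ⊕ (u ⊗ ~(u ∧ v)) = min(1, 0.260 + 0.471) = min(1, 0.731) = 0.731
~(v ⊕ (u ⊗ ~(u ∧ v))) = 1 − 0.731 = 0.269
v ⊗ u = max(0, 0.260 + 0.731 − 1) = max(0, -0.009) = 0.000
(v ⊗ u) ⊗ u = max(0, 0.000 + 0.731 − 1) = max(0, -0.269) = 0.000
u ∧ ((v ⊗ u) ⊗ u) = min(0.731, 0.000) = 0.000
~(v ⊕ (u ⊗ ~(u ∧ v))) ⊕ (u ∧ ((v ⊗ u) ⊗ u)) = min(1, 0.269 + 0.000) = min(1, 0.269) = 0.269

0.269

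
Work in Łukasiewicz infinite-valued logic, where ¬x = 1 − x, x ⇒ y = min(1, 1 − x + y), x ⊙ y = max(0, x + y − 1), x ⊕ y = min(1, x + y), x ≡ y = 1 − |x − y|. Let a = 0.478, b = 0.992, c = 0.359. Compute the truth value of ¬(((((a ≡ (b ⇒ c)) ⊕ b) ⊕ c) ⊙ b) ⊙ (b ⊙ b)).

0.024

b ⇒ c = min(1, 1 − 0.992 + 0.359) = min(1, 0.367) = 0.367
a ≡ (b ⇒ c) = 1 − |0.478 − 0.367| = 1 − 0.111 = 0.889
(a ≡ (b ⇒ c)) ⊕ b = min(1, 0.889 + 0.992) = min(1, 1.881) = 1.000
((a ≡ (b ⇒ c)) ⊕ b) ⊕ c = min(1, 1.000 + 0.359) = min(1, 1.359) = 1.000
(((a ≡ (b ⇒ c)) ⊕ b) ⊕ c) ⊙ b = max(0, 1.000 + 0.992 − 1) = max(0, 0.992) = 0.992
b ⊙ b = max(0, 0.992 + 0.992 − 1) = max(0, 0.984) = 0.984
((((a ≡ (b ⇒ c)) ⊕ b) ⊕ c) ⊙ b) ⊙ (b ⊙ b) = max(0, 0.992 + 0.984 − 1) = max(0, 0.976) = 0.976
¬(((((a ≡ (b ⇒ c)) ⊕ b) ⊕ c) ⊙ b) ⊙ (b ⊙ b)) = 1 − 0.976 = 0.024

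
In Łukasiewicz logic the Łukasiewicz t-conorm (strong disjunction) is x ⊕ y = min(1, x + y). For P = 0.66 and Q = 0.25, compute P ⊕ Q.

P ⊕ Q = min(1, 0.66 + 0.25) = min(1, 0.91) = 0.91
For comparison, the Gödel t-conorm max(x, y) would give 0.66.

0.91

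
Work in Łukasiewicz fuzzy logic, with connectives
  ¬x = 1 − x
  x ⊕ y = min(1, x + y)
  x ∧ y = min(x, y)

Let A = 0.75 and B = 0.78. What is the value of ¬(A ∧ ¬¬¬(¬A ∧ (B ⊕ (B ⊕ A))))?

¬A = 1 − 0.75 = 0.25
B ⊕ A = min(1, 0.78 + 0.75) = min(1, 1.53) = 1.00
B ⊕ (B ⊕ A) = min(1, 0.78 + 1.00) = min(1, 1.78) = 1.00
¬A ∧ (B ⊕ (B ⊕ A)) = min(0.25, 1.00) = 0.25
¬(¬A ∧ (B ⊕ (B ⊕ A))) = 1 − 0.25 = 0.75
¬¬(¬A ∧ (B ⊕ (B ⊕ A))) = 1 − 0.75 = 0.25
¬¬¬(¬A ∧ (B ⊕ (B ⊕ A))) = 1 − 0.25 = 0.75
A ∧ ¬¬¬(¬A ∧ (B ⊕ (B ⊕ A))) = min(0.75, 0.75) = 0.75
¬(A ∧ ¬¬¬(¬A ∧ (B ⊕ (B ⊕ A)))) = 1 − 0.75 = 0.25

0.25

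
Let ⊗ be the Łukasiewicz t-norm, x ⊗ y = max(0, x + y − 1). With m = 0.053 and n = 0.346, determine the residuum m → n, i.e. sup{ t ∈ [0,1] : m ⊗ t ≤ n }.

1.000

The residuum of the Łukasiewicz t-norm gives the supremum: min(1, 1 − 0.053 + 0.346).
1 − 0.053 + 0.346 = 1.293, so t = min(1, 1.293) = 1.000.
Check: 0.053 ⊗ 1.000 = max(0, 0.053) = 0.053 ≤ 0.346.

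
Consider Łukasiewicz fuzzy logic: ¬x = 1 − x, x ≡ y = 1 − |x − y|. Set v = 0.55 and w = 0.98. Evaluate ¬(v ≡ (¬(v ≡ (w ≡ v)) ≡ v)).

w ≡ v = 1 − |0.98 − 0.55| = 1 − 0.43 = 0.57
v ≡ (w ≡ v) = 1 − |0.55 − 0.57| = 1 − 0.02 = 0.98
¬(v ≡ (w ≡ v)) = 1 − 0.98 = 0.02
¬(v ≡ (w ≡ v)) ≡ v = 1 − |0.02 − 0.55| = 1 − 0.53 = 0.47
v ≡ (¬(v ≡ (w ≡ v)) ≡ v) = 1 − |0.55 − 0.47| = 1 − 0.08 = 0.92
¬(v ≡ (¬(v ≡ (w ≡ v)) ≡ v)) = 1 − 0.92 = 0.08

0.08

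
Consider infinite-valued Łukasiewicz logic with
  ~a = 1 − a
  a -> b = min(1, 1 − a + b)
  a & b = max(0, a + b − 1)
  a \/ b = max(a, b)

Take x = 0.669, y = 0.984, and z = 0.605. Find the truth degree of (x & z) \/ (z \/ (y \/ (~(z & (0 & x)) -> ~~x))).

x & z = max(0, 0.669 + 0.605 − 1) = max(0, 0.274) = 0.274
0 & x = max(0, 0.000 + 0.669 − 1) = max(0, -0.331) = 0.000
z & (0 & x) = max(0, 0.605 + 0.000 − 1) = max(0, -0.395) = 0.000
~(z & (0 & x)) = 1 − 0.000 = 1.000
~x = 1 − 0.669 = 0.331
~~x = 1 − 0.331 = 0.669
~(z & (0 & x)) -> ~~x = min(1, 1 − 1.000 + 0.669) = min(1, 0.669) = 0.669
y \/ (~(z & (0 & x)) -> ~~x) = max(0.984, 0.669) = 0.984
z \/ (y \/ (~(z & (0 & x)) -> ~~x)) = max(0.605, 0.984) = 0.984
(x & z) \/ (z \/ (y \/ (~(z & (0 & x)) -> ~~x))) = max(0.274, 0.984) = 0.984

0.984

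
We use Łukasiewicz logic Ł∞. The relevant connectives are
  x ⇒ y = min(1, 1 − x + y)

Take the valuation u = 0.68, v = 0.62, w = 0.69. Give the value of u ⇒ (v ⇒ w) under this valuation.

1.00

v ⇒ w = min(1, 1 − 0.62 + 0.69) = min(1, 1.07) = 1.00
u ⇒ (v ⇒ w) = min(1, 1 − 0.68 + 1.00) = min(1, 1.32) = 1.00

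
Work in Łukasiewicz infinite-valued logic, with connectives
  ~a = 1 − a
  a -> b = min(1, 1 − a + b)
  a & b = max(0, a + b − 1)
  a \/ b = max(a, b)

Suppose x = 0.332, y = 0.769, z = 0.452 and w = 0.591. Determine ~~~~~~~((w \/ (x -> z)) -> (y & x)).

x -> z = min(1, 1 − 0.332 + 0.452) = min(1, 1.120) = 1.000
w \/ (x -> z) = max(0.591, 1.000) = 1.000
y & x = max(0, 0.769 + 0.332 − 1) = max(0, 0.101) = 0.101
(w \/ (x -> z)) -> (y & x) = min(1, 1 − 1.000 + 0.101) = min(1, 0.101) = 0.101
~((w \/ (x -> z)) -> (y & x)) = 1 − 0.101 = 0.899
~~((w \/ (x -> z)) -> (y & x)) = 1 − 0.899 = 0.101
~~~((w \/ (x -> z)) -> (y & x)) = 1 − 0.101 = 0.899
~~~~((w \/ (x -> z)) -> (y & x)) = 1 − 0.899 = 0.101
~~~~~((w \/ (x -> z)) -> (y & x)) = 1 − 0.101 = 0.899
~~~~~~((w \/ (x -> z)) -> (y & x)) = 1 − 0.899 = 0.101
~~~~~~~((w \/ (x -> z)) -> (y & x)) = 1 − 0.101 = 0.899

0.899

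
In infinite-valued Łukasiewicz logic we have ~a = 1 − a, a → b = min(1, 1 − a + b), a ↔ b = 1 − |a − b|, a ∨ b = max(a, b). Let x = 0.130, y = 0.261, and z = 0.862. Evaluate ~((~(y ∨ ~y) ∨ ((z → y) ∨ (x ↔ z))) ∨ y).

~y = 1 − 0.261 = 0.739
y ∨ ~y = max(0.261, 0.739) = 0.739
~(y ∨ ~y) = 1 − 0.739 = 0.261
z → y = min(1, 1 − 0.862 + 0.261) = min(1, 0.399) = 0.399
x ↔ z = 1 − |0.130 − 0.862| = 1 − 0.732 = 0.268
(z → y) ∨ (x ↔ z) = max(0.399, 0.268) = 0.399
~(y ∨ ~y) ∨ ((z → y) ∨ (x ↔ z)) = max(0.261, 0.399) = 0.399
(~(y ∨ ~y) ∨ ((z → y) ∨ (x ↔ z))) ∨ y = max(0.399, 0.261) = 0.399
~((~(y ∨ ~y) ∨ ((z → y) ∨ (x ↔ z))) ∨ y) = 1 − 0.399 = 0.601

0.601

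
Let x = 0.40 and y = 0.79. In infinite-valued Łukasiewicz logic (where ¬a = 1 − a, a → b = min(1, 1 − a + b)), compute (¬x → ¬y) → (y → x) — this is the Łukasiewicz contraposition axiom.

1.00

¬x = 1 − 0.40 = 0.60
¬y = 1 − 0.79 = 0.21
¬x → ¬y = min(1, 1 − 0.60 + 0.21) = min(1, 0.61) = 0.61
y → x = min(1, 1 − 0.79 + 0.40) = min(1, 0.61) = 0.61
(¬x → ¬y) → (y → x) = min(1, 1 − 0.61 + 0.61) = min(1, 1.00) = 1.00
(As expected: an axiom of Ł∞, always 1.)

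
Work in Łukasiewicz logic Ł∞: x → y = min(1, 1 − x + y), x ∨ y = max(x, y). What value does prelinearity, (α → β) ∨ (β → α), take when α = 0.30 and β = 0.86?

1.00

α → β = min(1, 1 − 0.30 + 0.86) = min(1, 1.56) = 1.00
β → α = min(1, 1 − 0.86 + 0.30) = min(1, 0.44) = 0.44
(α → β) ∨ (β → α) = max(1.00, 0.44) = 1.00
(As expected: a Ł∞-tautology — holds in every MV-chain.)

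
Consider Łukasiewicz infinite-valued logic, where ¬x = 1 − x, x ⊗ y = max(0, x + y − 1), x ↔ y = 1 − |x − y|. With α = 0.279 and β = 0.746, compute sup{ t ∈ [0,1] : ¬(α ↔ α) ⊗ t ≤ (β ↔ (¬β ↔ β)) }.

α ↔ α = 1 − |0.279 − 0.279| = 1 − 0.000 = 1.000
¬(α ↔ α) = 1 − 1.000 = 0.000
So the left factor is ¬(α ↔ α) = 0.000.
¬β = 1 − 0.746 = 0.254
¬β ↔ β = 1 − |0.254 − 0.746| = 1 − 0.492 = 0.508
β ↔ (¬β ↔ β) = 1 − |0.746 − 0.508| = 1 − 0.238 = 0.762
So the right-hand bound is β ↔ (¬β ↔ β) = 0.762.
The residuum of the Łukasiewicz t-norm gives the supremum: min(1, 1 − 0.000 + 0.762).
1 − 0.000 + 0.762 = 1.762, so t = min(1, 1.762) = 1.000.
Check: 0.000 ⊗ 1.000 = max(0, 0.000) = 0.000 ≤ 0.762.

1.000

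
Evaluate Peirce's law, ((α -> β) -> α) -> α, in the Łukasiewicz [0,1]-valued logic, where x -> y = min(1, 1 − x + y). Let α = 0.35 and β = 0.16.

0.81

α -> β = min(1, 1 − 0.35 + 0.16) = min(1, 0.81) = 0.81
(α -> β) -> α = min(1, 1 − 0.81 + 0.35) = min(1, 0.54) = 0.54
((α -> β) -> α) -> α = min(1, 1 − 0.54 + 0.35) = min(1, 0.81) = 0.81
(The value 0.81 < 1 shows this instance is not satisfied; not a Ł∞-tautology in general.)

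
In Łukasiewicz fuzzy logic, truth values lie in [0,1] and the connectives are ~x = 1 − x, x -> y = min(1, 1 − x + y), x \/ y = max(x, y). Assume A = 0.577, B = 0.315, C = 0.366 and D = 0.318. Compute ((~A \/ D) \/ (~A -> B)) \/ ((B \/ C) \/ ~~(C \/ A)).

0.892

~A = 1 − 0.577 = 0.423
~A \/ D = max(0.423, 0.318) = 0.423
~A -> B = min(1, 1 − 0.423 + 0.315) = min(1, 0.892) = 0.892
(~A \/ D) \/ (~A -> B) = max(0.423, 0.892) = 0.892
B \/ C = max(0.315, 0.366) = 0.366
C \/ A = max(0.366, 0.577) = 0.577
~(C \/ A) = 1 − 0.577 = 0.423
~~(C \/ A) = 1 − 0.423 = 0.577
(B \/ C) \/ ~~(C \/ A) = max(0.366, 0.577) = 0.577
((~A \/ D) \/ (~A -> B)) \/ ((B \/ C) \/ ~~(C \/ A)) = max(0.892, 0.577) = 0.892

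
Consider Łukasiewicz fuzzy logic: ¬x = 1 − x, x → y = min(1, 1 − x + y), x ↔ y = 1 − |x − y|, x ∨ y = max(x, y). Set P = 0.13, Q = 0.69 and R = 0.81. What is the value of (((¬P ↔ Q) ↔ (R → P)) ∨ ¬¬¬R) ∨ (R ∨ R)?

¬P = 1 − 0.13 = 0.87
¬P ↔ Q = 1 − |0.87 − 0.69| = 1 − 0.18 = 0.82
R → P = min(1, 1 − 0.81 + 0.13) = min(1, 0.32) = 0.32
(¬P ↔ Q) ↔ (R → P) = 1 − |0.82 − 0.32| = 1 − 0.50 = 0.50
¬R = 1 − 0.81 = 0.19
¬¬R = 1 − 0.19 = 0.81
¬¬¬R = 1 − 0.81 = 0.19
((¬P ↔ Q) ↔ (R → P)) ∨ ¬¬¬R = max(0.50, 0.19) = 0.50
R ∨ R = max(0.81, 0.81) = 0.81
(((¬P ↔ Q) ↔ (R → P)) ∨ ¬¬¬R) ∨ (R ∨ R) = max(0.50, 0.81) = 0.81

0.81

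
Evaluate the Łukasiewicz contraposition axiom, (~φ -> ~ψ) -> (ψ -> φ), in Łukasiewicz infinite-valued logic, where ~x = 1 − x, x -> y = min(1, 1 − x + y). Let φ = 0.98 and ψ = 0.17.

~φ = 1 − 0.98 = 0.02
~ψ = 1 − 0.17 = 0.83
~φ -> ~ψ = min(1, 1 − 0.02 + 0.83) = min(1, 1.81) = 1.00
ψ -> φ = min(1, 1 − 0.17 + 0.98) = min(1, 1.81) = 1.00
(~φ -> ~ψ) -> (ψ -> φ) = min(1, 1 − 1.00 + 1.00) = min(1, 1.00) = 1.00
(As expected: an axiom of Ł∞, always 1.)

1.00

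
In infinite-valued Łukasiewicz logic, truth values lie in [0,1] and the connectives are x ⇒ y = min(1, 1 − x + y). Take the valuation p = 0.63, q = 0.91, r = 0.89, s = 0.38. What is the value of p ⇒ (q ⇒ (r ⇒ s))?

r ⇒ s = min(1, 1 − 0.89 + 0.38) = min(1, 0.49) = 0.49
q ⇒ (r ⇒ s) = min(1, 1 − 0.91 + 0.49) = min(1, 0.58) = 0.58
p ⇒ (q ⇒ (r ⇒ s)) = min(1, 1 − 0.63 + 0.58) = min(1, 0.95) = 0.95

0.95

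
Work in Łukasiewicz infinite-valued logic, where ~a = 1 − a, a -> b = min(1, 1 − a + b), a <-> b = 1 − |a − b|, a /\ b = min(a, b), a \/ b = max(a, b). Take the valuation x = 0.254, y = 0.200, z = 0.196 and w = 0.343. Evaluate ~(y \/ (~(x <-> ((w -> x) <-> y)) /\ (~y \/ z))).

0.800

w -> x = min(1, 1 − 0.343 + 0.254) = min(1, 0.911) = 0.911
(w -> x) <-> y = 1 − |0.911 − 0.200| = 1 − 0.711 = 0.289
x <-> ((w -> x) <-> y) = 1 − |0.254 − 0.289| = 1 − 0.035 = 0.965
~(x <-> ((w -> x) <-> y)) = 1 − 0.965 = 0.035
~y = 1 − 0.200 = 0.800
~y \/ z = max(0.800, 0.196) = 0.800
~(x <-> ((w -> x) <-> y)) /\ (~y \/ z) = min(0.035, 0.800) = 0.035
y \/ (~(x <-> ((w -> x) <-> y)) /\ (~y \/ z)) = max(0.200, 0.035) = 0.200
~(y \/ (~(x <-> ((w -> x) <-> y)) /\ (~y \/ z))) = 1 − 0.200 = 0.800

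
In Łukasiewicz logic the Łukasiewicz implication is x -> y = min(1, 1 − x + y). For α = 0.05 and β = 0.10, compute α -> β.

α -> β = min(1, 1 − 0.05 + 0.10) = min(1, 1.05) = 1.00
For comparison, the Gödel implication (1 if x ≤ y else y) would give 1.00.

1.00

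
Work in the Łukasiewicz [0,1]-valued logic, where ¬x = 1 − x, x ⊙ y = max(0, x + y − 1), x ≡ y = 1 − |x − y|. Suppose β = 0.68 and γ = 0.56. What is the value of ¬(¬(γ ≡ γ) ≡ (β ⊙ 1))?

γ ≡ γ = 1 − |0.56 − 0.56| = 1 − 0.00 = 1.00
¬(γ ≡ γ) = 1 − 1.00 = 0.00
β ⊙ 1 = max(0, 0.68 + 1.00 − 1) = max(0, 0.68) = 0.68
¬(γ ≡ γ) ≡ (β ⊙ 1) = 1 − |0.00 − 0.68| = 1 − 0.68 = 0.32
¬(¬(γ ≡ γ) ≡ (β ⊙ 1)) = 1 − 0.32 = 0.68

0.68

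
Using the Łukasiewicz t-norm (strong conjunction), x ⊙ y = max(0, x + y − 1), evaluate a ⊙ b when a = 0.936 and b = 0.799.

0.735

a ⊙ b = max(0, 0.936 + 0.799 − 1) = max(0, 0.735) = 0.735
For comparison, the Gödel (minimum) t-norm min(x, y) would give 0.799.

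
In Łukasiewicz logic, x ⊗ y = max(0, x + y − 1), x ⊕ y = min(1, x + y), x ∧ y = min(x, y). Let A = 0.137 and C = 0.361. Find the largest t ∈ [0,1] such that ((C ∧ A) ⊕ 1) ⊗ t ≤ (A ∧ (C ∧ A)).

C ∧ A = min(0.361, 0.137) = 0.137
(C ∧ A) ⊕ 1 = min(1, 0.137 + 1.000) = min(1, 1.137) = 1.000
So the left factor is (C ∧ A) ⊕ 1 = 1.000.
A ∧ (C ∧ A) = min(0.137, 0.137) = 0.137
So the right-hand bound is A ∧ (C ∧ A) = 0.137.
The residuum of the Łukasiewicz t-norm gives the supremum: min(1, 1 − 1.000 + 0.137).
1 − 1.000 + 0.137 = 0.137, so t = min(1, 0.137) = 0.137.
Check: 1.000 ⊗ 0.137 = max(0, 0.137) = 0.137 ≤ 0.137.

0.137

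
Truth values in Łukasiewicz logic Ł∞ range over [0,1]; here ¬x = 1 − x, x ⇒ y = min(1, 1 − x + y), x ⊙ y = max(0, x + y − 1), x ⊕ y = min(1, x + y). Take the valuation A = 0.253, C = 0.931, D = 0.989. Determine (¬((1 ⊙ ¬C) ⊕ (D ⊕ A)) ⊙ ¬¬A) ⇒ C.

¬C = 1 − 0.931 = 0.069
1 ⊙ ¬C = max(0, 1.000 + 0.069 − 1) = max(0, 0.069) = 0.069
D ⊕ A = min(1, 0.989 + 0.253) = min(1, 1.242) = 1.000
(1 ⊙ ¬C) ⊕ (D ⊕ A) = min(1, 0.069 + 1.000) = min(1, 1.069) = 1.000
¬((1 ⊙ ¬C) ⊕ (D ⊕ A)) = 1 − 1.000 = 0.000
¬A = 1 − 0.253 = 0.747
¬¬A = 1 − 0.747 = 0.253
¬((1 ⊙ ¬C) ⊕ (D ⊕ A)) ⊙ ¬¬A = max(0, 0.000 + 0.253 − 1) = max(0, -0.747) = 0.000
(¬((1 ⊙ ¬C) ⊕ (D ⊕ A)) ⊙ ¬¬A) ⇒ C = min(1, 1 − 0.000 + 0.931) = min(1, 1.931) = 1.000

1.000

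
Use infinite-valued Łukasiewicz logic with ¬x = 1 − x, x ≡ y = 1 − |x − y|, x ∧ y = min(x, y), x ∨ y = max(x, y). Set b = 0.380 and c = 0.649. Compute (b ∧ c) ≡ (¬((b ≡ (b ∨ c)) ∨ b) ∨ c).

b ∧ c = min(0.380, 0.649) = 0.380
b ∨ c = max(0.380, 0.649) = 0.649
b ≡ (b ∨ c) = 1 − |0.380 − 0.649| = 1 − 0.269 = 0.731
(b ≡ (b ∨ c)) ∨ b = max(0.731, 0.380) = 0.731
¬((b ≡ (b ∨ c)) ∨ b) = 1 − 0.731 = 0.269
¬((b ≡ (b ∨ c)) ∨ b) ∨ c = max(0.269, 0.649) = 0.649
(b ∧ c) ≡ (¬((b ≡ (b ∨ c)) ∨ b) ∨ c) = 1 − |0.380 − 0.649| = 1 − 0.269 = 0.731

0.731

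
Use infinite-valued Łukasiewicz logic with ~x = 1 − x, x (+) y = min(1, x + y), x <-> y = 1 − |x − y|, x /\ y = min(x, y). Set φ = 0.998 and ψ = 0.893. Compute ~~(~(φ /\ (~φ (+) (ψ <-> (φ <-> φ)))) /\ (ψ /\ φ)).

0.105

~φ = 1 − 0.998 = 0.002
φ <-> φ = 1 − |0.998 − 0.998| = 1 − 0.000 = 1.000
ψ <-> (φ <-> φ) = 1 − |0.893 − 1.000| = 1 − 0.107 = 0.893
~φ (+) (ψ <-> (φ <-> φ)) = min(1, 0.002 + 0.893) = min(1, 0.895) = 0.895
φ /\ (~φ (+) (ψ <-> (φ <-> φ))) = min(0.998, 0.895) = 0.895
~(φ /\ (~φ (+) (ψ <-> (φ <-> φ)))) = 1 − 0.895 = 0.105
ψ /\ φ = min(0.893, 0.998) = 0.893
~(φ /\ (~φ (+) (ψ <-> (φ <-> φ)))) /\ (ψ /\ φ) = min(0.105, 0.893) = 0.105
~(~(φ /\ (~φ (+) (ψ <-> (φ <-> φ)))) /\ (ψ /\ φ)) = 1 − 0.105 = 0.895
~~(~(φ /\ (~φ (+) (ψ <-> (φ <-> φ)))) /\ (ψ /\ φ)) = 1 − 0.895 = 0.105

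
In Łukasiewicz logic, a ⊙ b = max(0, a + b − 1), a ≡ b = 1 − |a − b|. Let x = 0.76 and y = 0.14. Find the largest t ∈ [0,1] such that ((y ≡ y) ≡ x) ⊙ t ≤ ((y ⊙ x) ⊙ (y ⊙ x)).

0.24

y ≡ y = 1 − |0.14 − 0.14| = 1 − 0.00 = 1.00
(y ≡ y) ≡ x = 1 − |1.00 − 0.76| = 1 − 0.24 = 0.76
So the left factor is (y ≡ y) ≡ x = 0.76.
y ⊙ x = max(0, 0.14 + 0.76 − 1) = max(0, -0.10) = 0.00
(y ⊙ x) ⊙ (y ⊙ x) = max(0, 0.00 + 0.00 − 1) = max(0, -1.00) = 0.00
So the right-hand bound is (y ⊙ x) ⊙ (y ⊙ x) = 0.00.
The residuum of the Łukasiewicz t-norm gives the supremum: min(1, 1 − 0.76 + 0.00).
1 − 0.76 + 0.00 = 0.24, so t = min(1, 0.24) = 0.24.
Check: 0.76 ⊙ 0.24 = max(0, 0.00) = 0.00 ≤ 0.00.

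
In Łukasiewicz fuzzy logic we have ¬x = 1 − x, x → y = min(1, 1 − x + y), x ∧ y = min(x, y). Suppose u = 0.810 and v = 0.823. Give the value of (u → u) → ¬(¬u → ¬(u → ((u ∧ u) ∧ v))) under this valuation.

u → u = min(1, 1 − 0.810 + 0.810) = min(1, 1.000) = 1.000
¬u = 1 − 0.810 = 0.190
u ∧ u = min(0.810, 0.810) = 0.810
(u ∧ u) ∧ v = min(0.810, 0.823) = 0.810
u → ((u ∧ u) ∧ v) = min(1, 1 − 0.810 + 0.810) = min(1, 1.000) = 1.000
¬(u → ((u ∧ u) ∧ v)) = 1 − 1.000 = 0.000
¬u → ¬(u → ((u ∧ u) ∧ v)) = min(1, 1 − 0.190 + 0.000) = min(1, 0.810) = 0.810
¬(¬u → ¬(u → ((u ∧ u) ∧ v))) = 1 − 0.810 = 0.190
(u → u) → ¬(¬u → ¬(u → ((u ∧ u) ∧ v))) = min(1, 1 − 1.000 + 0.190) = min(1, 0.190) = 0.190

0.190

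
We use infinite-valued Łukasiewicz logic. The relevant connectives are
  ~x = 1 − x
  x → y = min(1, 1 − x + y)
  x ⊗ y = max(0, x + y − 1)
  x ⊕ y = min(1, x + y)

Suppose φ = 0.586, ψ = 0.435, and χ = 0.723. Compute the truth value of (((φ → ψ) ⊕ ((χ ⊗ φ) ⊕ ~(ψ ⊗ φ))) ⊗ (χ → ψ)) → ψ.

0.723

φ → ψ = min(1, 1 − 0.586 + 0.435) = min(1, 0.849) = 0.849
χ ⊗ φ = max(0, 0.723 + 0.586 − 1) = max(0, 0.309) = 0.309
ψ ⊗ φ = max(0, 0.435 + 0.586 − 1) = max(0, 0.021) = 0.021
~(ψ ⊗ φ) = 1 − 0.021 = 0.979
(χ ⊗ φ) ⊕ ~(ψ ⊗ φ) = min(1, 0.309 + 0.979) = min(1, 1.288) = 1.000
(φ → ψ) ⊕ ((χ ⊗ φ) ⊕ ~(ψ ⊗ φ)) = min(1, 0.849 + 1.000) = min(1, 1.849) = 1.000
χ → ψ = min(1, 1 − 0.723 + 0.435) = min(1, 0.712) = 0.712
((φ → ψ) ⊕ ((χ ⊗ φ) ⊕ ~(ψ ⊗ φ))) ⊗ (χ → ψ) = max(0, 1.000 + 0.712 − 1) = max(0, 0.712) = 0.712
(((φ → ψ) ⊕ ((χ ⊗ φ) ⊕ ~(ψ ⊗ φ))) ⊗ (χ → ψ)) → ψ = min(1, 1 − 0.712 + 0.435) = min(1, 0.723) = 0.723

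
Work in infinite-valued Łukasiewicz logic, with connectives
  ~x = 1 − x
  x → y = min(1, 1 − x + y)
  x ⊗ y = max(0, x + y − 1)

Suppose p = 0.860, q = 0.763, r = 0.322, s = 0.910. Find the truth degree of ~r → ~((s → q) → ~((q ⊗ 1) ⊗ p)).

~r = 1 − 0.322 = 0.678
s → q = min(1, 1 − 0.910 + 0.763) = min(1, 0.853) = 0.853
q ⊗ 1 = max(0, 0.763 + 1.000 − 1) = max(0, 0.763) = 0.763
(q ⊗ 1) ⊗ p = max(0, 0.763 + 0.860 − 1) = max(0, 0.623) = 0.623
~((q ⊗ 1) ⊗ p) = 1 − 0.623 = 0.377
(s → q) → ~((q ⊗ 1) ⊗ p) = min(1, 1 − 0.853 + 0.377) = min(1, 0.524) = 0.524
~((s → q) → ~((q ⊗ 1) ⊗ p)) = 1 − 0.524 = 0.476
~r → ~((s → q) → ~((q ⊗ 1) ⊗ p)) = min(1, 1 − 0.678 + 0.476) = min(1, 0.798) = 0.798

0.798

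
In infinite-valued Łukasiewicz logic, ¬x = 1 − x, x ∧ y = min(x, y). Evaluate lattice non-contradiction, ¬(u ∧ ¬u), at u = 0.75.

¬u = 1 − 0.75 = 0.25
u ∧ ¬u = min(0.75, 0.25) = 0.25
¬(u ∧ ¬u) = 1 − 0.25 = 0.75
(The value 0.75 < 1 shows this instance is not satisfied; not a Ł∞-tautology — its value is 1 − min(a, 1−a).)

0.75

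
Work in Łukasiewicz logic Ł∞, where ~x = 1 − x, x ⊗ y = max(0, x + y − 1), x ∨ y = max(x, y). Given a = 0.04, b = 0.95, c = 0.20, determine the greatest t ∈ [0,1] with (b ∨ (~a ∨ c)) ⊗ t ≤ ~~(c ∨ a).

~a = 1 − 0.04 = 0.96
~a ∨ c = max(0.96, 0.20) = 0.96
b ∨ (~a ∨ c) = max(0.95, 0.96) = 0.96
So the left factor is b ∨ (~a ∨ c) = 0.96.
c ∨ a = max(0.20, 0.04) = 0.20
~(c ∨ a) = 1 − 0.20 = 0.80
~~(c ∨ a) = 1 − 0.80 = 0.20
So the right-hand bound is ~~(c ∨ a) = 0.20.
The residuum of the Łukasiewicz t-norm gives the supremum: min(1, 1 − 0.96 + 0.20).
1 − 0.96 + 0.20 = 0.24, so t = min(1, 0.24) = 0.24.
Check: 0.96 ⊗ 0.24 = max(0, 0.20) = 0.20 ≤ 0.20.

0.24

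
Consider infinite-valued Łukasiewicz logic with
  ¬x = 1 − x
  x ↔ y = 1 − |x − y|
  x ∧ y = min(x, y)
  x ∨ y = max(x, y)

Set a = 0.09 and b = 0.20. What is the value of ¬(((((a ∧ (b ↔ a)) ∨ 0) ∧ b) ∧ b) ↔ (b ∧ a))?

0.00

b ↔ a = 1 − |0.20 − 0.09| = 1 − 0.11 = 0.89
a ∧ (b ↔ a) = min(0.09, 0.89) = 0.09
(a ∧ (b ↔ a)) ∨ 0 = max(0.09, 0.00) = 0.09
((a ∧ (b ↔ a)) ∨ 0) ∧ b = min(0.09, 0.20) = 0.09
(((a ∧ (b ↔ a)) ∨ 0) ∧ b) ∧ b = min(0.09, 0.20) = 0.09
b ∧ a = min(0.20, 0.09) = 0.09
((((a ∧ (b ↔ a)) ∨ 0) ∧ b) ∧ b) ↔ (b ∧ a) = 1 − |0.09 − 0.09| = 1 − 0.00 = 1.00
¬(((((a ∧ (b ↔ a)) ∨ 0) ∧ b) ∧ b) ↔ (b ∧ a)) = 1 − 1.00 = 0.00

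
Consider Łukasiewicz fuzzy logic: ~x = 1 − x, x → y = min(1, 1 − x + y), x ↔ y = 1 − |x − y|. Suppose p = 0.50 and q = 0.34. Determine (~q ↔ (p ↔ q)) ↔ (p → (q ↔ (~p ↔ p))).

0.98

~q = 1 − 0.34 = 0.66
p ↔ q = 1 − |0.50 − 0.34| = 1 − 0.16 = 0.84
~q ↔ (p ↔ q) = 1 − |0.66 − 0.84| = 1 − 0.18 = 0.82
~p = 1 − 0.50 = 0.50
~p ↔ p = 1 − |0.50 − 0.50| = 1 − 0.00 = 1.00
q ↔ (~p ↔ p) = 1 − |0.34 − 1.00| = 1 − 0.66 = 0.34
p → (q ↔ (~p ↔ p)) = min(1, 1 − 0.50 + 0.34) = min(1, 0.84) = 0.84
(~q ↔ (p ↔ q)) ↔ (p → (q ↔ (~p ↔ p))) = 1 − |0.82 − 0.84| = 1 − 0.02 = 0.98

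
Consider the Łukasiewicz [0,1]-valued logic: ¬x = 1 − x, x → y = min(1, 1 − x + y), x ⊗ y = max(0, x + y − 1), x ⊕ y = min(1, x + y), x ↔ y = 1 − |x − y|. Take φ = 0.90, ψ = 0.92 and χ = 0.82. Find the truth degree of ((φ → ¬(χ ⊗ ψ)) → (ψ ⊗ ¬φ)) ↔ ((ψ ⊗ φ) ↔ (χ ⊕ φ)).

χ ⊗ ψ = max(0, 0.82 + 0.92 − 1) = max(0, 0.74) = 0.74
¬(χ ⊗ ψ) = 1 − 0.74 = 0.26
φ → ¬(χ ⊗ ψ) = min(1, 1 − 0.90 + 0.26) = min(1, 0.36) = 0.36
¬φ = 1 − 0.90 = 0.10
ψ ⊗ ¬φ = max(0, 0.92 + 0.10 − 1) = max(0, 0.02) = 0.02
(φ → ¬(χ ⊗ ψ)) → (ψ ⊗ ¬φ) = min(1, 1 − 0.36 + 0.02) = min(1, 0.66) = 0.66
ψ ⊗ φ = max(0, 0.92 + 0.90 − 1) = max(0, 0.82) = 0.82
χ ⊕ φ = min(1, 0.82 + 0.90) = min(1, 1.72) = 1.00
(ψ ⊗ φ) ↔ (χ ⊕ φ) = 1 − |0.82 − 1.00| = 1 − 0.18 = 0.82
((φ → ¬(χ ⊗ ψ)) → (ψ ⊗ ¬φ)) ↔ ((ψ ⊗ φ) ↔ (χ ⊕ φ)) = 1 − |0.66 − 0.82| = 1 − 0.16 = 0.84

0.84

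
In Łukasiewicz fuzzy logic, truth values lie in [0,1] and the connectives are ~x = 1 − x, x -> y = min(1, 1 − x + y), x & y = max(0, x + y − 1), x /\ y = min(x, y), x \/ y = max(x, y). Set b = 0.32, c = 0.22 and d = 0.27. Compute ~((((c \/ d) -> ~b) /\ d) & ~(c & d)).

c \/ d = max(0.22, 0.27) = 0.27
~b = 1 − 0.32 = 0.68
(c \/ d) -> ~b = min(1, 1 − 0.27 + 0.68) = min(1, 1.41) = 1.00
((c \/ d) -> ~b) /\ d = min(1.00, 0.27) = 0.27
c & d = max(0, 0.22 + 0.27 − 1) = max(0, -0.51) = 0.00
~(c & d) = 1 − 0.00 = 1.00
(((c \/ d) -> ~b) /\ d) & ~(c & d) = max(0, 0.27 + 1.00 − 1) = max(0, 0.27) = 0.27
~((((c \/ d) -> ~b) /\ d) & ~(c & d)) = 1 − 0.27 = 0.73

0.73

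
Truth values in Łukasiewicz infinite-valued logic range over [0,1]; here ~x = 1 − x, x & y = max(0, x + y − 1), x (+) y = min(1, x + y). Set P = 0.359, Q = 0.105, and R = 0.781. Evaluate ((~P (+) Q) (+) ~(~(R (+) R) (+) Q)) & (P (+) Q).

0.464

~P = 1 − 0.359 = 0.641
~P (+) Q = min(1, 0.641 + 0.105) = min(1, 0.746) = 0.746
R (+) R = min(1, 0.781 + 0.781) = min(1, 1.562) = 1.000
~(R (+) R) = 1 − 1.000 = 0.000
~(R (+) R) (+) Q = min(1, 0.000 + 0.105) = min(1, 0.105) = 0.105
~(~(R (+) R) (+) Q) = 1 − 0.105 = 0.895
(~P (+) Q) (+) ~(~(R (+) R) (+) Q) = min(1, 0.746 + 0.895) = min(1, 1.641) = 1.000
P (+) Q = min(1, 0.359 + 0.105) = min(1, 0.464) = 0.464
((~P (+) Q) (+) ~(~(R (+) R) (+) Q)) & (P (+) Q) = max(0, 1.000 + 0.464 − 1) = max(0, 0.464) = 0.464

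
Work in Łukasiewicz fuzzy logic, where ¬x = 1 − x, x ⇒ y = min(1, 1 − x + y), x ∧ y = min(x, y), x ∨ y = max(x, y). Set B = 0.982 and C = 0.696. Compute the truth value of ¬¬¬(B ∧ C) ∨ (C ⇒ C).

B ∧ C = min(0.982, 0.696) = 0.696
¬(B ∧ C) = 1 − 0.696 = 0.304
¬¬(B ∧ C) = 1 − 0.304 = 0.696
¬¬¬(B ∧ C) = 1 − 0.696 = 0.304
C ⇒ C = min(1, 1 − 0.696 + 0.696) = min(1, 1.000) = 1.000
¬¬¬(B ∧ C) ∨ (C ⇒ C) = max(0.304, 1.000) = 1.000

1.000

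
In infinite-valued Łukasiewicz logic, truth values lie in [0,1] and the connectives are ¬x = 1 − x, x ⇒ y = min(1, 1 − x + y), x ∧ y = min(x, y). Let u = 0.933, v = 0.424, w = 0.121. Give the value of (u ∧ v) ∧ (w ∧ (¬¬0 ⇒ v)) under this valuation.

u ∧ v = min(0.933, 0.424) = 0.424
¬0 = 1 − 0.000 = 1.000
¬¬0 = 1 − 1.000 = 0.000
¬¬0 ⇒ v = min(1, 1 − 0.000 + 0.424) = min(1, 1.424) = 1.000
w ∧ (¬¬0 ⇒ v) = min(0.121, 1.000) = 0.121
(u ∧ v) ∧ (w ∧ (¬¬0 ⇒ v)) = min(0.424, 0.121) = 0.121

0.121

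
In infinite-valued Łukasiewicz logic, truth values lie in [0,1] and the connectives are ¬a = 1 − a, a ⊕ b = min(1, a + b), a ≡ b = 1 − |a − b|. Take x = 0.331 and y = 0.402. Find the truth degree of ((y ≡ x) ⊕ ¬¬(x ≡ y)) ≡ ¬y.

0.598

y ≡ x = 1 − |0.402 − 0.331| = 1 − 0.071 = 0.929
x ≡ y = 1 − |0.331 − 0.402| = 1 − 0.071 = 0.929
¬(x ≡ y) = 1 − 0.929 = 0.071
¬¬(x ≡ y) = 1 − 0.071 = 0.929
(y ≡ x) ⊕ ¬¬(x ≡ y) = min(1, 0.929 + 0.929) = min(1, 1.858) = 1.000
¬y = 1 − 0.402 = 0.598
((y ≡ x) ⊕ ¬¬(x ≡ y)) ≡ ¬y = 1 − |1.000 − 0.598| = 1 − 0.402 = 0.598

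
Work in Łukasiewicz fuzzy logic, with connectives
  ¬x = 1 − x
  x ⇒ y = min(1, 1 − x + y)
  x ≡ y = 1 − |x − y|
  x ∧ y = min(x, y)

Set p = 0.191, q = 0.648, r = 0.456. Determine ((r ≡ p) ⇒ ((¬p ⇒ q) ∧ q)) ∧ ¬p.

r ≡ p = 1 − |0.456 − 0.191| = 1 − 0.265 = 0.735
¬p = 1 − 0.191 = 0.809
¬p ⇒ q = min(1, 1 − 0.809 + 0.648) = min(1, 0.839) = 0.839
(¬p ⇒ q) ∧ q = min(0.839, 0.648) = 0.648
(r ≡ p) ⇒ ((¬p ⇒ q) ∧ q) = min(1, 1 − 0.735 + 0.648) = min(1, 0.913) = 0.913
((r ≡ p) ⇒ ((¬p ⇒ q) ∧ q)) ∧ ¬p = min(0.913, 0.809) = 0.809

0.809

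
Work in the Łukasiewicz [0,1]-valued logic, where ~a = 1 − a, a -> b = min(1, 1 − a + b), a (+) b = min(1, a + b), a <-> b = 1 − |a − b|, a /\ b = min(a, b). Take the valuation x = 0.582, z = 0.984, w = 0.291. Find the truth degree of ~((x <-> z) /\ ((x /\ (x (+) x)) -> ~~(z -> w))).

0.402

x <-> z = 1 − |0.582 − 0.984| = 1 − 0.402 = 0.598
x (+) x = min(1, 0.582 + 0.582) = min(1, 1.164) = 1.000
x /\ (x (+) x) = min(0.582, 1.000) = 0.582
z -> w = min(1, 1 − 0.984 + 0.291) = min(1, 0.307) = 0.307
~(z -> w) = 1 − 0.307 = 0.693
~~(z -> w) = 1 − 0.693 = 0.307
(x /\ (x (+) x)) -> ~~(z -> w) = min(1, 1 − 0.582 + 0.307) = min(1, 0.725) = 0.725
(x <-> z) /\ ((x /\ (x (+) x)) -> ~~(z -> w)) = min(0.598, 0.725) = 0.598
~((x <-> z) /\ ((x /\ (x (+) x)) -> ~~(z -> w))) = 1 − 0.598 = 0.402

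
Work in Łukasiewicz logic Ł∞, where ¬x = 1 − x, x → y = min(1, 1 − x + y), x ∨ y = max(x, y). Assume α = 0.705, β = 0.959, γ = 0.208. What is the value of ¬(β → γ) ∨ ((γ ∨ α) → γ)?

0.751

β → γ = min(1, 1 − 0.959 + 0.208) = min(1, 0.249) = 0.249
¬(β → γ) = 1 − 0.249 = 0.751
γ ∨ α = max(0.208, 0.705) = 0.705
(γ ∨ α) → γ = min(1, 1 − 0.705 + 0.208) = min(1, 0.503) = 0.503
¬(β → γ) ∨ ((γ ∨ α) → γ) = max(0.751, 0.503) = 0.751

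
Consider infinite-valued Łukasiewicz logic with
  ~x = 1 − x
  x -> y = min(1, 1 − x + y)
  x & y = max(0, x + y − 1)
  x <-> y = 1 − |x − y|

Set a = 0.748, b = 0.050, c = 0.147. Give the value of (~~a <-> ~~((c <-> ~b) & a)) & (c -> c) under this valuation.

0.252

~a = 1 − 0.748 = 0.252
~~a = 1 − 0.252 = 0.748
~b = 1 − 0.050 = 0.950
c <-> ~b = 1 − |0.147 − 0.950| = 1 − 0.803 = 0.197
(c <-> ~b) & a = max(0, 0.197 + 0.748 − 1) = max(0, -0.055) = 0.000
~((c <-> ~b) & a) = 1 − 0.000 = 1.000
~~((c <-> ~b) & a) = 1 − 1.000 = 0.000
~~a <-> ~~((c <-> ~b) & a) = 1 − |0.748 − 0.000| = 1 − 0.748 = 0.252
c -> c = min(1, 1 − 0.147 + 0.147) = min(1, 1.000) = 1.000
(~~a <-> ~~((c <-> ~b) & a)) & (c -> c) = max(0, 0.252 + 1.000 − 1) = max(0, 0.252) = 0.252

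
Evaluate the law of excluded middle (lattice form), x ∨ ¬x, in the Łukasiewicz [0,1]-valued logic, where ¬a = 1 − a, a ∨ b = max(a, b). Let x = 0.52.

¬x = 1 − 0.52 = 0.48
x ∨ ¬x = max(0.52, 0.48) = 0.52
(The value 0.52 < 1 shows this instance is not satisfied; not a Ł∞-tautology — its value is max(a, 1−a).)

0.52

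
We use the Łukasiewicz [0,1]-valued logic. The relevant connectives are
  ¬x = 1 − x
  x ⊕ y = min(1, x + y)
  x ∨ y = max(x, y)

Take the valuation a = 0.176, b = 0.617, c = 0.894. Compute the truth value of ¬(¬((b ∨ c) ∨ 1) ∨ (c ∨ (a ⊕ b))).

b ∨ c = max(0.617, 0.894) = 0.894
(b ∨ c) ∨ 1 = max(0.894, 1.000) = 1.000
¬((b ∨ c) ∨ 1) = 1 − 1.000 = 0.000
a ⊕ b = min(1, 0.176 + 0.617) = min(1, 0.793) = 0.793
c ∨ (a ⊕ b) = max(0.894, 0.793) = 0.894
¬((b ∨ c) ∨ 1) ∨ (c ∨ (a ⊕ b)) = max(0.000, 0.894) = 0.894
¬(¬((b ∨ c) ∨ 1) ∨ (c ∨ (a ⊕ b))) = 1 − 0.894 = 0.106

0.106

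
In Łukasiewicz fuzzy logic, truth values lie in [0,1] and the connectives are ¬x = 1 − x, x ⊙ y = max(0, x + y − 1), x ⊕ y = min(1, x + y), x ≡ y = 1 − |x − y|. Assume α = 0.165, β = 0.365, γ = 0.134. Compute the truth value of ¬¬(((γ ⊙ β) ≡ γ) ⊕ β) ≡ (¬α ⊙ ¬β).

0.470

γ ⊙ β = max(0, 0.134 + 0.365 − 1) = max(0, -0.501) = 0.000
(γ ⊙ β) ≡ γ = 1 − |0.000 − 0.134| = 1 − 0.134 = 0.866
((γ ⊙ β) ≡ γ) ⊕ β = min(1, 0.866 + 0.365) = min(1, 1.231) = 1.000
¬(((γ ⊙ β) ≡ γ) ⊕ β) = 1 − 1.000 = 0.000
¬¬(((γ ⊙ β) ≡ γ) ⊕ β) = 1 − 0.000 = 1.000
¬α = 1 − 0.165 = 0.835
¬β = 1 − 0.365 = 0.635
¬α ⊙ ¬β = max(0, 0.835 + 0.635 − 1) = max(0, 0.470) = 0.470
¬¬(((γ ⊙ β) ≡ γ) ⊕ β) ≡ (¬α ⊙ ¬β) = 1 − |1.000 − 0.470| = 1 − 0.530 = 0.470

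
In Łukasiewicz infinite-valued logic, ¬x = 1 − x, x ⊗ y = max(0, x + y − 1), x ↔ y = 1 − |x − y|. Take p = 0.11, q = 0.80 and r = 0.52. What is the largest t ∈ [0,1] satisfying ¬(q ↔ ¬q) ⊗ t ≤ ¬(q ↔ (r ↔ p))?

0.61

¬q = 1 − 0.80 = 0.20
q ↔ ¬q = 1 − |0.80 − 0.20| = 1 − 0.60 = 0.40
¬(q ↔ ¬q) = 1 − 0.40 = 0.60
So the left factor is ¬(q ↔ ¬q) = 0.60.
r ↔ p = 1 − |0.52 − 0.11| = 1 − 0.41 = 0.59
q ↔ (r ↔ p) = 1 − |0.80 − 0.59| = 1 − 0.21 = 0.79
¬(q ↔ (r ↔ p)) = 1 − 0.79 = 0.21
So the right-hand bound is ¬(q ↔ (r ↔ p)) = 0.21.
The residuum of the Łukasiewicz t-norm gives the supremum: min(1, 1 − 0.60 + 0.21).
1 − 0.60 + 0.21 = 0.61, so t = min(1, 0.61) = 0.61.
Check: 0.60 ⊗ 0.61 = max(0, 0.21) = 0.21 ≤ 0.21.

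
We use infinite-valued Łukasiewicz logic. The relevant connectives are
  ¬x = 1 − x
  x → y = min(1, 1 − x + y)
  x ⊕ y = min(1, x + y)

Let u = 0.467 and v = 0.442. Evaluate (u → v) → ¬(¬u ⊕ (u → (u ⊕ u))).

0.025

u → v = min(1, 1 − 0.467 + 0.442) = min(1, 0.975) = 0.975
¬u = 1 − 0.467 = 0.533
u ⊕ u = min(1, 0.467 + 0.467) = min(1, 0.934) = 0.934
u → (u ⊕ u) = min(1, 1 − 0.467 + 0.934) = min(1, 1.467) = 1.000
¬u ⊕ (u → (u ⊕ u)) = min(1, 0.533 + 1.000) = min(1, 1.533) = 1.000
¬(¬u ⊕ (u → (u ⊕ u))) = 1 − 1.000 = 0.000
(u → v) → ¬(¬u ⊕ (u → (u ⊕ u))) = min(1, 1 − 0.975 + 0.000) = min(1, 0.025) = 0.025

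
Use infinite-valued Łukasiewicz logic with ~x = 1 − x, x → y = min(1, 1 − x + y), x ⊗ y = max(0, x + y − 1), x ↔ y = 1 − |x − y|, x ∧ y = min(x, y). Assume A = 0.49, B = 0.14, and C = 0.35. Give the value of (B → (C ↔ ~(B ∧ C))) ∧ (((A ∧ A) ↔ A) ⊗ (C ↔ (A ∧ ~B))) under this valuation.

B ∧ C = min(0.14, 0.35) = 0.14
~(B ∧ C) = 1 − 0.14 = 0.86
C ↔ ~(B ∧ C) = 1 − |0.35 − 0.86| = 1 − 0.51 = 0.49
B → (C ↔ ~(B ∧ C)) = min(1, 1 − 0.14 + 0.49) = min(1, 1.35) = 1.00
A ∧ A = min(0.49, 0.49) = 0.49
(A ∧ A) ↔ A = 1 − |0.49 − 0.49| = 1 − 0.00 = 1.00
~B = 1 − 0.14 = 0.86
A ∧ ~B = min(0.49, 0.86) = 0.49
C ↔ (A ∧ ~B) = 1 − |0.35 − 0.49| = 1 − 0.14 = 0.86
((A ∧ A) ↔ A) ⊗ (C ↔ (A ∧ ~B)) = max(0, 1.00 + 0.86 − 1) = max(0, 0.86) = 0.86
(B → (C ↔ ~(B ∧ C))) ∧ (((A ∧ A) ↔ A) ⊗ (C ↔ (A ∧ ~B))) = min(1.00, 0.86) = 0.86

0.86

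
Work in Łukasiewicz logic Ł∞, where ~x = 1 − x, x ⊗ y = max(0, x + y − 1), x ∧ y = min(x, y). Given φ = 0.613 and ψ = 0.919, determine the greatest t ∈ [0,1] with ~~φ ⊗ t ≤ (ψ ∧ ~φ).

~φ = 1 − 0.613 = 0.387
~~φ = 1 − 0.387 = 0.613
So the left factor is ~~φ = 0.613.
ψ ∧ ~φ = min(0.919, 0.387) = 0.387
So the right-hand bound is ψ ∧ ~φ = 0.387.
The residuum of the Łukasiewicz t-norm gives the supremum: min(1, 1 − 0.613 + 0.387).
1 − 0.613 + 0.387 = 0.774, so t = min(1, 0.774) = 0.774.
Check: 0.613 ⊗ 0.774 = max(0, 0.387) = 0.387 ≤ 0.387.

0.774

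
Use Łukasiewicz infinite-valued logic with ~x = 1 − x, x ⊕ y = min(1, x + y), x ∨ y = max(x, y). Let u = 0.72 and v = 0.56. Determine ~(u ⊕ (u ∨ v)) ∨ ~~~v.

u ∨ v = max(0.72, 0.56) = 0.72
u ⊕ (u ∨ v) = min(1, 0.72 + 0.72) = min(1, 1.44) = 1.00
~(u ⊕ (u ∨ v)) = 1 − 1.00 = 0.00
~v = 1 − 0.56 = 0.44
~~v = 1 − 0.44 = 0.56
~~~v = 1 − 0.56 = 0.44
~(u ⊕ (u ∨ v)) ∨ ~~~v = max(0.00, 0.44) = 0.44

0.44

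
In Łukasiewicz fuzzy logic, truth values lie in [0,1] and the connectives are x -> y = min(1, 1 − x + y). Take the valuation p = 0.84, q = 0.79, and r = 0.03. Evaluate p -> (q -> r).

q -> r = min(1, 1 − 0.79 + 0.03) = min(1, 0.24) = 0.24
p -> (q -> r) = min(1, 1 − 0.84 + 0.24) = min(1, 0.40) = 0.40

0.40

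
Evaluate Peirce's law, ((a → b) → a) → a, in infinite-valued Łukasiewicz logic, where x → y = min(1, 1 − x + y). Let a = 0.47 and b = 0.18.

0.71

a → b = min(1, 1 − 0.47 + 0.18) = min(1, 0.71) = 0.71
(a → b) → a = min(1, 1 − 0.71 + 0.47) = min(1, 0.76) = 0.76
((a → b) → a) → a = min(1, 1 − 0.76 + 0.47) = min(1, 0.71) = 0.71
(The value 0.71 < 1 shows this instance is not satisfied; not a Ł∞-tautology in general.)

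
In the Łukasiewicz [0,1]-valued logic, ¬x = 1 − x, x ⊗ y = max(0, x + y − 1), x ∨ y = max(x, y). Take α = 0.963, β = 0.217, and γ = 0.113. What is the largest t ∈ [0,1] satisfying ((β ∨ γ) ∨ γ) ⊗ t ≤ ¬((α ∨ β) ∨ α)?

β ∨ γ = max(0.217, 0.113) = 0.217
(β ∨ γ) ∨ γ = max(0.217, 0.113) = 0.217
So the left factor is (β ∨ γ) ∨ γ = 0.217.
α ∨ β = max(0.963, 0.217) = 0.963
(α ∨ β) ∨ α = max(0.963, 0.963) = 0.963
¬((α ∨ β) ∨ α) = 1 − 0.963 = 0.037
So the right-hand bound is ¬((α ∨ β) ∨ α) = 0.037.
The residuum of the Łukasiewicz t-norm gives the supremum: min(1, 1 − 0.217 + 0.037).
1 − 0.217 + 0.037 = 0.820, so t = min(1, 0.820) = 0.820.
Check: 0.217 ⊗ 0.820 = max(0, 0.037) = 0.037 ≤ 0.037.

0.820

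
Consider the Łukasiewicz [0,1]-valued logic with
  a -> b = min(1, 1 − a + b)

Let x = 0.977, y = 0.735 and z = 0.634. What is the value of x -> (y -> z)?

y -> z = min(1, 1 − 0.735 + 0.634) = min(1, 0.899) = 0.899
x -> (y -> z) = min(1, 1 − 0.977 + 0.899) = min(1, 0.922) = 0.922

0.922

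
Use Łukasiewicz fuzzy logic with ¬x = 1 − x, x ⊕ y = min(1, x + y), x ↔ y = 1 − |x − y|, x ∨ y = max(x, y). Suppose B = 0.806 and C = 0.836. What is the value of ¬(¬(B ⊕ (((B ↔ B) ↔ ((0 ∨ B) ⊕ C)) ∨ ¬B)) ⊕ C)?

0.164

B ↔ B = 1 − |0.806 − 0.806| = 1 − 0.000 = 1.000
0 ∨ B = max(0.000, 0.806) = 0.806
(0 ∨ B) ⊕ C = min(1, 0.806 + 0.836) = min(1, 1.642) = 1.000
(B ↔ B) ↔ ((0 ∨ B) ⊕ C) = 1 − |1.000 − 1.000| = 1 − 0.000 = 1.000
¬B = 1 − 0.806 = 0.194
((B ↔ B) ↔ ((0 ∨ B) ⊕ C)) ∨ ¬B = max(1.000, 0.194) = 1.000
B ⊕ (((B ↔ B) ↔ ((0 ∨ B) ⊕ C)) ∨ ¬B) = min(1, 0.806 + 1.000) = min(1, 1.806) = 1.000
¬(B ⊕ (((B ↔ B) ↔ ((0 ∨ B) ⊕ C)) ∨ ¬B)) = 1 − 1.000 = 0.000
¬(B ⊕ (((B ↔ B) ↔ ((0 ∨ B) ⊕ C)) ∨ ¬B)) ⊕ C = min(1, 0.000 + 0.836) = min(1, 0.836) = 0.836
¬(¬(B ⊕ (((B ↔ B) ↔ ((0 ∨ B) ⊕ C)) ∨ ¬B)) ⊕ C) = 1 − 0.836 = 0.164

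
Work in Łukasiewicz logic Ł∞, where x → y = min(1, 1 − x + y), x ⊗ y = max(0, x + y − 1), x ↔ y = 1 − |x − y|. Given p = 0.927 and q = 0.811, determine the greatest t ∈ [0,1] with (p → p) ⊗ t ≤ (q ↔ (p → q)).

p → p = min(1, 1 − 0.927 + 0.927) = min(1, 1.000) = 1.000
So the left factor is p → p = 1.000.
p → q = min(1, 1 − 0.927 + 0.811) = min(1, 0.884) = 0.884
q ↔ (p → q) = 1 − |0.811 − 0.884| = 1 − 0.073 = 0.927
So the right-hand bound is q ↔ (p → q) = 0.927.
The residuum of the Łukasiewicz t-norm gives the supremum: min(1, 1 − 1.000 + 0.927).
1 − 1.000 + 0.927 = 0.927, so t = min(1, 0.927) = 0.927.
Check: 1.000 ⊗ 0.927 = max(0, 0.927) = 0.927 ≤ 0.927.

0.927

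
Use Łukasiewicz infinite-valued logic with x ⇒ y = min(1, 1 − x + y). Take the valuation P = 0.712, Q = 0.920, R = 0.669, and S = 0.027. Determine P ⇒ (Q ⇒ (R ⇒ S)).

0.726

R ⇒ S = min(1, 1 − 0.669 + 0.027) = min(1, 0.358) = 0.358
Q ⇒ (R ⇒ S) = min(1, 1 − 0.920 + 0.358) = min(1, 0.438) = 0.438
P ⇒ (Q ⇒ (R ⇒ S)) = min(1, 1 − 0.712 + 0.438) = min(1, 0.726) = 0.726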